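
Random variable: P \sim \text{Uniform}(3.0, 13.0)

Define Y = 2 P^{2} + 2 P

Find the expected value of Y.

E[Y] = 2*E[P²] + 2*E[P]
E[P] = 8
E[P²] = Var(P) + (E[P])² = 8.3333333 + 64 = 72.333333
E[Y] = 2*72.333333 + 2*8 = 160.66667

160.66667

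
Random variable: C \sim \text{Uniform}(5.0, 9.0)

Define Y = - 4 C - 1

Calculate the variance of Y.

For Y = aC + b: Var(Y) = a² * Var(C)
Var(C) = (9 - 5)^2/12 = 1.3333333
Var(Y) = (-4)² * 1.3333333 = 16 * 1.3333333 = 21.333333

21.333333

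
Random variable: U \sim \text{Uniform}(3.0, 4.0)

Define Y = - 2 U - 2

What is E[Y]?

For Y = -2U - 2:
E[Y] = -2 * E[U] - 2
E[U] = (3 + 4)/2 = 3.5
E[Y] = -2 * 3.5 - 2 = -9

-9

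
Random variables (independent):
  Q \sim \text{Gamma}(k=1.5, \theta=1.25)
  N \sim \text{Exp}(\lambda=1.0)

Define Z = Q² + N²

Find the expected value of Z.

E[Z] = E[Q²] + E[N²]
E[Q²] = Var(Q) + E[Q]² = 2.34375 + 3.515625 = 5.859375
E[N²] = Var(N) + E[N]² = 1 + 1 = 2
E[Z] = 5.859375 + 2 = 7.859375

7.859375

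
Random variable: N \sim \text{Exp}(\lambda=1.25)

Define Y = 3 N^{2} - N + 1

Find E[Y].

E[Y] = 3*E[N²] - 1*E[N] + 1
E[N] = 0.8
E[N²] = Var(N) + (E[N])² = 0.64 + 0.64 = 1.28
E[Y] = 3*1.28 - 1*0.8 + 1 = 4.04

4.04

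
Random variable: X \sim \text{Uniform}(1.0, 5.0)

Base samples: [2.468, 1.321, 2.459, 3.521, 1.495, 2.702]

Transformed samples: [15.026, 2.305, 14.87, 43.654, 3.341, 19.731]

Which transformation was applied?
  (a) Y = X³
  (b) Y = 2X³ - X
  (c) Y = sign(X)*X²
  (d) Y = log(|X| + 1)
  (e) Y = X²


Checking option (a) Y = X³:
  X = 2.468 -> Y = 15.026 ✓
  X = 1.321 -> Y = 2.305 ✓
  X = 2.459 -> Y = 14.87 ✓
All samples match this transformation.

(a) X³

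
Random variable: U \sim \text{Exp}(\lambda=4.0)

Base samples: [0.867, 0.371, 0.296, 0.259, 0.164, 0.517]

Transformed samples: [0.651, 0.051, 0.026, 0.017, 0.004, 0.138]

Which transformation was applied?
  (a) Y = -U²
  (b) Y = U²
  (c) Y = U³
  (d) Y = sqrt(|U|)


Checking option (c) Y = U³:
  U = 0.867 -> Y = 0.651 ✓
  U = 0.371 -> Y = 0.051 ✓
  U = 0.296 -> Y = 0.026 ✓
All samples match this transformation.

(c) U³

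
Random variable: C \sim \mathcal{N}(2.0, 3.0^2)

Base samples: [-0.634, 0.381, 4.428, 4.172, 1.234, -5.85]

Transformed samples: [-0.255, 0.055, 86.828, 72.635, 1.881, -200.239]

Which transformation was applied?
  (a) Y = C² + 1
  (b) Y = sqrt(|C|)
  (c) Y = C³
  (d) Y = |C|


Checking option (c) Y = C³:
  C = -0.634 -> Y = -0.255 ✓
  C = 0.381 -> Y = 0.055 ✓
  C = 4.428 -> Y = 86.828 ✓
All samples match this transformation.

(c) C³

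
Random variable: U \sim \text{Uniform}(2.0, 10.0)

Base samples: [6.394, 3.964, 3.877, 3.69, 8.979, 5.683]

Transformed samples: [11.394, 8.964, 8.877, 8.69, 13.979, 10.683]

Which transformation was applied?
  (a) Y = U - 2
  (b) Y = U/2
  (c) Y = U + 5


Checking option (c) Y = U + 5:
  U = 6.394 -> Y = 11.394 ✓
  U = 3.964 -> Y = 8.964 ✓
  U = 3.877 -> Y = 8.877 ✓
All samples match this transformation.

(c) U + 5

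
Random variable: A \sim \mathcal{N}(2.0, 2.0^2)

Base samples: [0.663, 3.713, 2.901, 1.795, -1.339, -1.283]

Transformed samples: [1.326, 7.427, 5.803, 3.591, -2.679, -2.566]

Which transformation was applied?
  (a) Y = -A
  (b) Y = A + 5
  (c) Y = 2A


Checking option (c) Y = 2A:
  A = 0.663 -> Y = 1.326 ✓
  A = 3.713 -> Y = 7.427 ✓
  A = 2.901 -> Y = 5.803 ✓
All samples match this transformation.

(c) 2A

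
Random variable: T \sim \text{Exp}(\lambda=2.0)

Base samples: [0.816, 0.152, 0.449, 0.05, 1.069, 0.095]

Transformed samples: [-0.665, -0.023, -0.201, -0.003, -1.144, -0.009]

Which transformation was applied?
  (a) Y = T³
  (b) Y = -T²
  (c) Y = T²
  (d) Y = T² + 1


Checking option (b) Y = -T²:
  T = 0.816 -> Y = -0.665 ✓
  T = 0.152 -> Y = -0.023 ✓
  T = 0.449 -> Y = -0.201 ✓
All samples match this transformation.

(b) -T²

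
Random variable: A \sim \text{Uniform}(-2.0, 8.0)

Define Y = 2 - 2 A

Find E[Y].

For Y = -2A + 2:
E[Y] = -2 * E[A] + 2
E[A] = (-2 + 8)/2 = 3
E[Y] = -2 * 3 + 2 = -4

-4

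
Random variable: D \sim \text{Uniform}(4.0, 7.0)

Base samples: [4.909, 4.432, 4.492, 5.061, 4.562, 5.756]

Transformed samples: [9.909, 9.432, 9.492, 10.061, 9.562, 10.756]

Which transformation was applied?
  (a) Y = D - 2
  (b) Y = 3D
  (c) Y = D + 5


Checking option (c) Y = D + 5:
  D = 4.909 -> Y = 9.909 ✓
  D = 4.432 -> Y = 9.432 ✓
  D = 4.492 -> Y = 9.492 ✓
All samples match this transformation.

(c) D + 5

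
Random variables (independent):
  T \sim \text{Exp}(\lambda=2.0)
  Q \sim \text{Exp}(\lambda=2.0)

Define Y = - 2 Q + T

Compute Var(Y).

For independent RVs: Var(aX + bY) = a²Var(X) + b²Var(Y)
Var(T) = 0.25
Var(Q) = 0.25
Var(Y) = 1²*0.25 + (-2)²*0.25
= 1*0.25 + 4*0.25 = 1.25

1.25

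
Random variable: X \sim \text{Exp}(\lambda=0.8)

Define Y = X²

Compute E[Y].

E[X²] = Var(X) + (E[X])² = 1.5625 + 1.5625 = 3.125

3.125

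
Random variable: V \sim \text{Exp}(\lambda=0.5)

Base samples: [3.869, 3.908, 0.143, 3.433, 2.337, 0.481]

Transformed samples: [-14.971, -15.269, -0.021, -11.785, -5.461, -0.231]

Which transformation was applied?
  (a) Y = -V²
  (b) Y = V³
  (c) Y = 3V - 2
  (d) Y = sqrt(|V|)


Checking option (a) Y = -V²:
  V = 3.869 -> Y = -14.971 ✓
  V = 3.908 -> Y = -15.269 ✓
  V = 0.143 -> Y = -0.021 ✓
All samples match this transformation.

(a) -V²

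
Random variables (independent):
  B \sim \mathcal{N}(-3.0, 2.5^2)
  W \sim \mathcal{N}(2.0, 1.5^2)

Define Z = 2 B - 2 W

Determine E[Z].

E[Z] = 2*E[B] - 2*E[W]
E[B] = -3
E[W] = 2
E[Z] = 2*(-3) - 2*2 = -10

-10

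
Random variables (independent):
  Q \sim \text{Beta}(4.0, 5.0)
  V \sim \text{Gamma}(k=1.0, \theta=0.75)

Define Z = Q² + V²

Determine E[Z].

E[Z] = E[Q²] + E[V²]
E[Q²] = Var(Q) + E[Q]² = 0.024691358 + 0.19753086 = 0.22222222
E[V²] = Var(V) + E[V]² = 0.5625 + 0.5625 = 1.125
E[Z] = 0.22222222 + 1.125 = 1.3472222

1.3472222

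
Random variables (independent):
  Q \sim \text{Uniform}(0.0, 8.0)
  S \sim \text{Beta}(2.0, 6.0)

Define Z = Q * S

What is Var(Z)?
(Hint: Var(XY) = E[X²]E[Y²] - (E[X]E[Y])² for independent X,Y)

Var(XY) = E[X²]E[Y²] - (E[X]E[Y])²
E[Q] = 4, Var(Q) = 5.3333333
E[S] = 0.25, Var(S) = 0.020833333
E[Q²] = 5.3333333 + 4² = 21.333333
E[S²] = 0.020833333 + 0.25² = 0.083333333
Var(Z) = 21.333333*0.083333333 - (4*0.25)²
= 1.7777778 - 1 = 0.77777778

0.77777778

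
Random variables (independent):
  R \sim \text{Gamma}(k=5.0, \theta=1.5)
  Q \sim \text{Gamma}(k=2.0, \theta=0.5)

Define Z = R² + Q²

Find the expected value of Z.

E[Z] = E[R²] + E[Q²]
E[R²] = Var(R) + E[R]² = 11.25 + 56.25 = 67.5
E[Q²] = Var(Q) + E[Q]² = 0.5 + 1 = 1.5
E[Z] = 67.5 + 1.5 = 69

69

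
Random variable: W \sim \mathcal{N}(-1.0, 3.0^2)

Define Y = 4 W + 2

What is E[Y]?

For Y = 4W + 2:
E[Y] = 4 * E[W] + 2
E[W] = -1.0 = -1
E[Y] = 4 * (-1) + 2 = -2

-2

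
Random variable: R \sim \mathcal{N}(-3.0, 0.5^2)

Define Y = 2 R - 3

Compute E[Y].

For Y = 2R - 3:
E[Y] = 2 * E[R] - 3
E[R] = -3.0 = -3
E[Y] = 2 * (-3) - 3 = -9

-9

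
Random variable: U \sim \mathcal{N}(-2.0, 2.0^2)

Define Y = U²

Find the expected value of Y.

E[U²] = Var(U) + (E[U])² = 4 + 4 = 8

8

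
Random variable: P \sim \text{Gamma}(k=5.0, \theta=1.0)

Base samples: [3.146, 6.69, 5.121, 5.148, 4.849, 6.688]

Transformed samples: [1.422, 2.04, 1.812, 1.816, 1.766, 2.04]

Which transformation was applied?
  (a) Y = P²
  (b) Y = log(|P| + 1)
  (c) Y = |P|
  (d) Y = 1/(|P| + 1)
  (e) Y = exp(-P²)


Checking option (b) Y = log(|P| + 1):
  P = 3.146 -> Y = 1.422 ✓
  P = 6.69 -> Y = 2.04 ✓
  P = 5.121 -> Y = 1.812 ✓
All samples match this transformation.

(b) log(|P| + 1)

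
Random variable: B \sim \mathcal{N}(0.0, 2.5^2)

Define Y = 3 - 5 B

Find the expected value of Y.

For Y = -5B + 3:
E[Y] = -5 * E[B] + 3
E[B] = 0.0 = 0
E[Y] = -5 * 0 + 3 = 3

3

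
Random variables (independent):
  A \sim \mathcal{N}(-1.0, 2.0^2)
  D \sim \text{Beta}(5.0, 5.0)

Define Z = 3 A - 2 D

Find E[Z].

E[Z] = 3*E[A] - 2*E[D]
E[A] = -1
E[D] = 0.5
E[Z] = 3*(-1) - 2*0.5 = -4

-4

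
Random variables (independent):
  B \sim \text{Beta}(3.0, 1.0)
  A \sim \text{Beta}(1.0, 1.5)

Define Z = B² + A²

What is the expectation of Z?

E[Z] = E[B²] + E[A²]
E[B²] = Var(B) + E[B]² = 0.0375 + 0.5625 = 0.6
E[A²] = Var(A) + E[A]² = 0.068571429 + 0.16 = 0.22857143
E[Z] = 0.6 + 0.22857143 = 0.82857143

0.82857143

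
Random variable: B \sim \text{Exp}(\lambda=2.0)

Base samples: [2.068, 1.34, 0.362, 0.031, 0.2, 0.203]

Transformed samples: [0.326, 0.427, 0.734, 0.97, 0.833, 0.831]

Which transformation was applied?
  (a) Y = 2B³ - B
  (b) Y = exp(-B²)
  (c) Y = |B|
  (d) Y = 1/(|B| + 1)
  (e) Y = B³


Checking option (d) Y = 1/(|B| + 1):
  B = 2.068 -> Y = 0.326 ✓
  B = 1.34 -> Y = 0.427 ✓
  B = 0.362 -> Y = 0.734 ✓
All samples match this transformation.

(d) 1/(|B| + 1)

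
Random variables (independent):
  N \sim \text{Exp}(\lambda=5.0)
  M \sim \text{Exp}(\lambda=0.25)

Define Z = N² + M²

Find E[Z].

E[Z] = E[N²] + E[M²]
E[N²] = Var(N) + E[N]² = 0.04 + 0.04 = 0.08
E[M²] = Var(M) + E[M]² = 16 + 16 = 32
E[Z] = 0.08 + 32 = 32.08

32.08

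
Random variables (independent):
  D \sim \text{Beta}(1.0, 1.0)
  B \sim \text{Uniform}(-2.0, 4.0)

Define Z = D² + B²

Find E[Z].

E[Z] = E[D²] + E[B²]
E[D²] = Var(D) + E[D]² = 0.083333333 + 0.25 = 0.33333333
E[B²] = Var(B) + E[B]² = 3 + 1 = 4
E[Z] = 0.33333333 + 4 = 4.3333333

4.3333333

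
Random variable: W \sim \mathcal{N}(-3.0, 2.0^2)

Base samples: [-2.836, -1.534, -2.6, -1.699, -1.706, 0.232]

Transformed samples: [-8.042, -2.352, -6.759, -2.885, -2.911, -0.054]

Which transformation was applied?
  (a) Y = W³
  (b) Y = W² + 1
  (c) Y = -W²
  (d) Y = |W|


Checking option (c) Y = -W²:
  W = -2.836 -> Y = -8.042 ✓
  W = -1.534 -> Y = -2.352 ✓
  W = -2.6 -> Y = -6.759 ✓
All samples match this transformation.

(c) -W²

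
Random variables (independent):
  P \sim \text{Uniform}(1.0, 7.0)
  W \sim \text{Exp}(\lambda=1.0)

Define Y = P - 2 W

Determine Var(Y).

For independent RVs: Var(aX + bY) = a²Var(X) + b²Var(Y)
Var(P) = 3
Var(W) = 1
Var(Y) = 1²*3 + (-2)²*1
= 1*3 + 4*1 = 7

7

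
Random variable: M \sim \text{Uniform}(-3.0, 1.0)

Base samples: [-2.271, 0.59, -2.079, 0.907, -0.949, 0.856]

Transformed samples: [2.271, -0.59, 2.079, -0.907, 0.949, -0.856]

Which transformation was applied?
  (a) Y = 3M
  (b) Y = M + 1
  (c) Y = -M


Checking option (c) Y = -M:
  M = -2.271 -> Y = 2.271 ✓
  M = 0.59 -> Y = -0.59 ✓
  M = -2.079 -> Y = 2.079 ✓
All samples match this transformation.

(c) -M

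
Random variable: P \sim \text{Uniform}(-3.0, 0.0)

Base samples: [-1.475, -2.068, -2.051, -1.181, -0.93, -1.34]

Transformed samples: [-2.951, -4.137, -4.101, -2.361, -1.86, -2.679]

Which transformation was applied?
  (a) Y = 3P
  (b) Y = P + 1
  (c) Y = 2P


Checking option (c) Y = 2P:
  P = -1.475 -> Y = -2.951 ✓
  P = -2.068 -> Y = -4.137 ✓
  P = -2.051 -> Y = -4.101 ✓
All samples match this transformation.

(c) 2P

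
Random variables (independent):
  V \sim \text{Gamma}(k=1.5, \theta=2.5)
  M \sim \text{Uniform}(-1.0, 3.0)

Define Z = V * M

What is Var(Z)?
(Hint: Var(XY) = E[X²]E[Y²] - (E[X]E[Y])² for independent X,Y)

Var(XY) = E[X²]E[Y²] - (E[X]E[Y])²
E[V] = 3.75, Var(V) = 9.375
E[M] = 1, Var(M) = 1.3333333
E[V²] = 9.375 + 3.75² = 23.4375
E[M²] = 1.3333333 + 1² = 2.3333333
Var(Z) = 23.4375*2.3333333 - (3.75*1)²
= 54.6875 - 14.0625 = 40.625

40.625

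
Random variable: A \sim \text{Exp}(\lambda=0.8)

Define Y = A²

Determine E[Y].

E[A²] = Var(A) + (E[A])² = 1.5625 + 1.5625 = 3.125

3.125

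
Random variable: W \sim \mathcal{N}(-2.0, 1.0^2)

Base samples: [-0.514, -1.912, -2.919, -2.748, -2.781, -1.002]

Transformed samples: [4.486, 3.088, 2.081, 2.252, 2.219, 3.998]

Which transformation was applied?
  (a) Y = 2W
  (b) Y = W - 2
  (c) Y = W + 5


Checking option (c) Y = W + 5:
  W = -0.514 -> Y = 4.486 ✓
  W = -1.912 -> Y = 3.088 ✓
  W = -2.919 -> Y = 2.081 ✓
All samples match this transformation.

(c) W + 5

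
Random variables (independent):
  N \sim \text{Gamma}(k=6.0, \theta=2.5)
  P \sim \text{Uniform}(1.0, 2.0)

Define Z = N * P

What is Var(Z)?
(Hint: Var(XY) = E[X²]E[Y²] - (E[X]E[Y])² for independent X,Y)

Var(XY) = E[X²]E[Y²] - (E[X]E[Y])²
E[N] = 15, Var(N) = 37.5
E[P] = 1.5, Var(P) = 0.083333333
E[N²] = 37.5 + 15² = 262.5
E[P²] = 0.083333333 + 1.5² = 2.3333333
Var(Z) = 262.5*2.3333333 - (15*1.5)²
= 612.5 - 506.25 = 106.25

106.25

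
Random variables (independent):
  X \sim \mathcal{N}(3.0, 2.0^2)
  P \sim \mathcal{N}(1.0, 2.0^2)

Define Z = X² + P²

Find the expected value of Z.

E[Z] = E[X²] + E[P²]
E[X²] = Var(X) + E[X]² = 4 + 9 = 13
E[P²] = Var(P) + E[P]² = 4 + 1 = 5
E[Z] = 13 + 5 = 18

18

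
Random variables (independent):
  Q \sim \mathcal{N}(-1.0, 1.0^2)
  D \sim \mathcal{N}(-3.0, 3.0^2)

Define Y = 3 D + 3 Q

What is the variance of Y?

For independent RVs: Var(aX + bY) = a²Var(X) + b²Var(Y)
Var(Q) = 1
Var(D) = 9
Var(Y) = 3²*1 + 3²*9
= 9*1 + 9*9 = 90

90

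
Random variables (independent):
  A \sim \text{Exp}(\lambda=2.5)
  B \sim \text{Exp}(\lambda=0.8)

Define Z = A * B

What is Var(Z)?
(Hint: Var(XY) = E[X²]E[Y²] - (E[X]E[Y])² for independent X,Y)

Var(XY) = E[X²]E[Y²] - (E[X]E[Y])²
E[A] = 0.4, Var(A) = 0.16
E[B] = 1.25, Var(B) = 1.5625
E[A²] = 0.16 + 0.4² = 0.32
E[B²] = 1.5625 + 1.25² = 3.125
Var(Z) = 0.32*3.125 - (0.4*1.25)²
= 1 - 0.25 = 0.75

0.75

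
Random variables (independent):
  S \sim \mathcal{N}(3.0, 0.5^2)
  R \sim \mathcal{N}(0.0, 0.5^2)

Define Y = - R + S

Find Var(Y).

For independent RVs: Var(aX + bY) = a²Var(X) + b²Var(Y)
Var(S) = 0.25
Var(R) = 0.25
Var(Y) = 1²*0.25 + (-1)²*0.25
= 1*0.25 + 1*0.25 = 0.5

0.5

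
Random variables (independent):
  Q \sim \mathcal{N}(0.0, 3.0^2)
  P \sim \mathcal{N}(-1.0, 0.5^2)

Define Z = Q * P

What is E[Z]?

For independent RVs: E[XY] = E[X]*E[Y]
E[Q] = 0
E[P] = -1
E[Z] = 0 * (-1) = 0

0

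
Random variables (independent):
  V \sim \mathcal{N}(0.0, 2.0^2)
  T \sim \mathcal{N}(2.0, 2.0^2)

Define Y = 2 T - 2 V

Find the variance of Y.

For independent RVs: Var(aX + bY) = a²Var(X) + b²Var(Y)
Var(V) = 4
Var(T) = 4
Var(Y) = (-2)²*4 + 2²*4
= 4*4 + 4*4 = 32

32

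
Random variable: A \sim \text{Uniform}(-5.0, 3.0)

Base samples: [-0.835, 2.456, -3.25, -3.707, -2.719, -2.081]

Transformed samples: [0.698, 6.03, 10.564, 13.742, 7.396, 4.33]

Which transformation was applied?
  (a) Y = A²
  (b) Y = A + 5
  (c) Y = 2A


Checking option (a) Y = A²:
  A = -0.835 -> Y = 0.698 ✓
  A = 2.456 -> Y = 6.03 ✓
  A = -3.25 -> Y = 10.564 ✓
All samples match this transformation.

(a) A²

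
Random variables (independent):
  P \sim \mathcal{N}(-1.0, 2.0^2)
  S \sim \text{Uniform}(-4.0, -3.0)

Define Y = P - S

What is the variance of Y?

For independent RVs: Var(aX + bY) = a²Var(X) + b²Var(Y)
Var(P) = 4
Var(S) = 0.083333333
Var(Y) = 1²*4 + (-1)²*0.083333333
= 1*4 + 1*0.083333333 = 4.0833333

4.0833333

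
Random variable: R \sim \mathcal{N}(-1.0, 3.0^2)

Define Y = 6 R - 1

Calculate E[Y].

For Y = 6R - 1:
E[Y] = 6 * E[R] - 1
E[R] = -1.0 = -1
E[Y] = 6 * (-1) - 1 = -7

-7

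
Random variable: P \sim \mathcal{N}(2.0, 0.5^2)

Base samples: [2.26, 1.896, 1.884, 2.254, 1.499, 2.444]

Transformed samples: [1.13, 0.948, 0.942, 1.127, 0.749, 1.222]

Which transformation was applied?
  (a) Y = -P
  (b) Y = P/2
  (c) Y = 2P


Checking option (b) Y = P/2:
  P = 2.26 -> Y = 1.13 ✓
  P = 1.896 -> Y = 0.948 ✓
  P = 1.884 -> Y = 0.942 ✓
All samples match this transformation.

(b) P/2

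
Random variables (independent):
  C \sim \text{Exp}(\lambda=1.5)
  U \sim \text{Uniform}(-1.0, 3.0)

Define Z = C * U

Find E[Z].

For independent RVs: E[XY] = E[X]*E[Y]
E[C] = 0.66666667
E[U] = 1
E[Z] = 0.66666667 * 1 = 0.66666667

0.66666667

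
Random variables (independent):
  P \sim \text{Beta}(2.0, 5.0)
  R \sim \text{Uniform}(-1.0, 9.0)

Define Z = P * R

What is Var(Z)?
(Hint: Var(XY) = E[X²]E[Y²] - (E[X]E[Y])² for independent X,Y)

Var(XY) = E[X²]E[Y²] - (E[X]E[Y])²
E[P] = 0.28571429, Var(P) = 0.025510204
E[R] = 4, Var(R) = 8.3333333
E[P²] = 0.025510204 + 0.28571429² = 0.10714286
E[R²] = 8.3333333 + 4² = 24.333333
Var(Z) = 0.10714286*24.333333 - (0.28571429*4)²
= 2.6071429 - 1.3061224 = 1.3010204

1.3010204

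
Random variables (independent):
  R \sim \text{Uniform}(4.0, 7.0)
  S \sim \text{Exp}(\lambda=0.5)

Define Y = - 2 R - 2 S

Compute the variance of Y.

For independent RVs: Var(aX + bY) = a²Var(X) + b²Var(Y)
Var(R) = 0.75
Var(S) = 4
Var(Y) = (-2)²*0.75 + (-2)²*4
= 4*0.75 + 4*4 = 19

19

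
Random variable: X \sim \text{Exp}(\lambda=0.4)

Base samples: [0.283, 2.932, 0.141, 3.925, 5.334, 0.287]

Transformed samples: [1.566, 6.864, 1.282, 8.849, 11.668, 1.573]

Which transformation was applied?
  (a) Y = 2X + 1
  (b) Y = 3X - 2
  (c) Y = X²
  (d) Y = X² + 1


Checking option (a) Y = 2X + 1:
  X = 0.283 -> Y = 1.566 ✓
  X = 2.932 -> Y = 6.864 ✓
  X = 0.141 -> Y = 1.282 ✓
All samples match this transformation.

(a) 2X + 1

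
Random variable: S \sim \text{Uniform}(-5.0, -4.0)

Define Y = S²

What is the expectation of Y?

Using E[X²] = Var(X) + (E[X])²:
E[S] = -4.5
Var(S) = (-4 + 5)^2/12 = 0.083333333
E[S²] = 0.083333333 + (-4.5)² = 0.083333333 + 20.25 = 20.333333

20.333333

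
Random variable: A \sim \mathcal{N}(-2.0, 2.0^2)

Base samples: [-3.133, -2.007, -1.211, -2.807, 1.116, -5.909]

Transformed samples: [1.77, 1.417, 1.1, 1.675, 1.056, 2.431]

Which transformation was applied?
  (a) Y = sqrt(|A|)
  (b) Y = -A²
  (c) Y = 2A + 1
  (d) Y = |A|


Checking option (a) Y = sqrt(|A|):
  A = -3.133 -> Y = 1.77 ✓
  A = -2.007 -> Y = 1.417 ✓
  A = -1.211 -> Y = 1.1 ✓
All samples match this transformation.

(a) sqrt(|A|)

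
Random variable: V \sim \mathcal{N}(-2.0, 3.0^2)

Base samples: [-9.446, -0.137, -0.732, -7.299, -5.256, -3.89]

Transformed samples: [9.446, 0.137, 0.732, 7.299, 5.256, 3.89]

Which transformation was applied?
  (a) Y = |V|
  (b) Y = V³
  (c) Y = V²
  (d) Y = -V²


Checking option (a) Y = |V|:
  V = -9.446 -> Y = 9.446 ✓
  V = -0.137 -> Y = 0.137 ✓
  V = -0.732 -> Y = 0.732 ✓
All samples match this transformation.

(a) |V|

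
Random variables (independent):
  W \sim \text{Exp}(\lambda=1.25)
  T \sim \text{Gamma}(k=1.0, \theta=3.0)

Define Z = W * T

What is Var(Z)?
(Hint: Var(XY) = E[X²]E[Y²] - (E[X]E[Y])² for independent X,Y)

Var(XY) = E[X²]E[Y²] - (E[X]E[Y])²
E[W] = 0.8, Var(W) = 0.64
E[T] = 3, Var(T) = 9
E[W²] = 0.64 + 0.8² = 1.28
E[T²] = 9 + 3² = 18
Var(Z) = 1.28*18 - (0.8*3)²
= 23.04 - 5.76 = 17.28

17.28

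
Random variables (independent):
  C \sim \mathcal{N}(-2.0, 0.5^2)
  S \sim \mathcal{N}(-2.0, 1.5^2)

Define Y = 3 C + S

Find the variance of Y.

For independent RVs: Var(aX + bY) = a²Var(X) + b²Var(Y)
Var(C) = 0.25
Var(S) = 2.25
Var(Y) = 3²*0.25 + 1²*2.25
= 9*0.25 + 1*2.25 = 4.5

4.5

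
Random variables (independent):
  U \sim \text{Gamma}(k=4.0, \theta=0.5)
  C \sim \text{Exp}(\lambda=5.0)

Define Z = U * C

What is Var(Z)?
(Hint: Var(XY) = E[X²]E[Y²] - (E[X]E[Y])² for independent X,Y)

Var(XY) = E[X²]E[Y²] - (E[X]E[Y])²
E[U] = 2, Var(U) = 1
E[C] = 0.2, Var(C) = 0.04
E[U²] = 1 + 2² = 5
E[C²] = 0.04 + 0.2² = 0.08
Var(Z) = 5*0.08 - (2*0.2)²
= 0.4 - 0.16 = 0.24

0.24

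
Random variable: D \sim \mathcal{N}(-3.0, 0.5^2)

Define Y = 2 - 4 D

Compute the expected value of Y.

For Y = -4D + 2:
E[Y] = -4 * E[D] + 2
E[D] = -3.0 = -3
E[Y] = -4 * (-3) + 2 = 14

14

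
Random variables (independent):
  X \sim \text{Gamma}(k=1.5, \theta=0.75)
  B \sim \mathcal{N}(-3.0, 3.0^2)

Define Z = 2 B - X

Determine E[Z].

E[Z] = -1*E[X] + 2*E[B]
E[X] = 1.125
E[B] = -3
E[Z] = -1*1.125 + 2*(-3) = -7.125

-7.125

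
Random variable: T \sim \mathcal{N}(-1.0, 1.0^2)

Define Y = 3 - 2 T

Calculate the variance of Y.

For Y = aT + b: Var(Y) = a² * Var(T)
Var(T) = 1.0^2 = 1
Var(Y) = (-2)² * 1 = 4 * 1 = 4

4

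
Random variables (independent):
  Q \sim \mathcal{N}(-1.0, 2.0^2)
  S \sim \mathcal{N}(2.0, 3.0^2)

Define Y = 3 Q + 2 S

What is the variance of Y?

For independent RVs: Var(aX + bY) = a²Var(X) + b²Var(Y)
Var(Q) = 4
Var(S) = 9
Var(Y) = 3²*4 + 2²*9
= 9*4 + 4*9 = 72

72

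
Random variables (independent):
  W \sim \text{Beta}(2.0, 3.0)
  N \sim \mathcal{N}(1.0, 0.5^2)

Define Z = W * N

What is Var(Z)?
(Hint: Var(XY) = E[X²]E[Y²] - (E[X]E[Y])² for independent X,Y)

Var(XY) = E[X²]E[Y²] - (E[X]E[Y])²
E[W] = 0.4, Var(W) = 0.04
E[N] = 1, Var(N) = 0.25
E[W²] = 0.04 + 0.4² = 0.2
E[N²] = 0.25 + 1² = 1.25
Var(Z) = 0.2*1.25 - (0.4*1)²
= 0.25 - 0.16 = 0.09

0.09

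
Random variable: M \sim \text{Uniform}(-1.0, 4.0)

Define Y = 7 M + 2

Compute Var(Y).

For Y = aM + b: Var(Y) = a² * Var(M)
Var(M) = (4 + 1)^2/12 = 2.0833333
Var(Y) = 7² * 2.0833333 = 49 * 2.0833333 = 102.08333

102.08333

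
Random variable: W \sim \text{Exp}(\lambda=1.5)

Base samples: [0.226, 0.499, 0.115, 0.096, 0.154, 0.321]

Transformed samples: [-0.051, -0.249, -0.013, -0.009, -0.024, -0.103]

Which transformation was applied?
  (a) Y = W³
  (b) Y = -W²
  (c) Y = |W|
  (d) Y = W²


Checking option (b) Y = -W²:
  W = 0.226 -> Y = -0.051 ✓
  W = 0.499 -> Y = -0.249 ✓
  W = 0.115 -> Y = -0.013 ✓
All samples match this transformation.

(b) -W²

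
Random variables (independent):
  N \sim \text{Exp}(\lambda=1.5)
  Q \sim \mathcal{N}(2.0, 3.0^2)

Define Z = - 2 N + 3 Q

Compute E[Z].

E[Z] = -2*E[N] + 3*E[Q]
E[N] = 0.66666667
E[Q] = 2
E[Z] = -2*0.66666667 + 3*2 = 4.6666667

4.6666667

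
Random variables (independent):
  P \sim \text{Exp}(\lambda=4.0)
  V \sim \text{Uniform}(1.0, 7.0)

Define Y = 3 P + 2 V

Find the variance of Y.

For independent RVs: Var(aX + bY) = a²Var(X) + b²Var(Y)
Var(P) = 0.0625
Var(V) = 3
Var(Y) = 3²*0.0625 + 2²*3
= 9*0.0625 + 4*3 = 12.5625

12.5625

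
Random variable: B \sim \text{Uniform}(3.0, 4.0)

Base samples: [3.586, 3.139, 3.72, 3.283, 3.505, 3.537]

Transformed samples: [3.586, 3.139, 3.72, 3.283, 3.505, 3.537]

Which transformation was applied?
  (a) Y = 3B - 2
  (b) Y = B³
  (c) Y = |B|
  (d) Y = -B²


Checking option (c) Y = |B|:
  B = 3.586 -> Y = 3.586 ✓
  B = 3.139 -> Y = 3.139 ✓
  B = 3.72 -> Y = 3.72 ✓
All samples match this transformation.

(c) |B|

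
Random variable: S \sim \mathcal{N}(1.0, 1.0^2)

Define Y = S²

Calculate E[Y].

E[S²] = Var(S) + (E[S])² = 1 + 1 = 2

2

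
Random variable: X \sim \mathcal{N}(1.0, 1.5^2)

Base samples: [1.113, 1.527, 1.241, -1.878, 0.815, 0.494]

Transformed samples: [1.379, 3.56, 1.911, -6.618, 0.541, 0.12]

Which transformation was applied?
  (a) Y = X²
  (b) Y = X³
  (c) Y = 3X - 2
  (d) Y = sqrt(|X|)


Checking option (b) Y = X³:
  X = 1.113 -> Y = 1.379 ✓
  X = 1.527 -> Y = 3.56 ✓
  X = 1.241 -> Y = 1.911 ✓
All samples match this transformation.

(b) X³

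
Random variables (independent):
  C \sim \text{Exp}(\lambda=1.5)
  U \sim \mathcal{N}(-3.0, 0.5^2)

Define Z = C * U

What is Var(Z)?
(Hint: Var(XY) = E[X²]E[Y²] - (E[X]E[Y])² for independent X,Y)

Var(XY) = E[X²]E[Y²] - (E[X]E[Y])²
E[C] = 0.66666667, Var(C) = 0.44444444
E[U] = -3, Var(U) = 0.25
E[C²] = 0.44444444 + 0.66666667² = 0.88888889
E[U²] = 0.25 + (-3)² = 9.25
Var(Z) = 0.88888889*9.25 - (0.66666667*(-3))²
= 8.2222222 - 4 = 4.2222222

4.2222222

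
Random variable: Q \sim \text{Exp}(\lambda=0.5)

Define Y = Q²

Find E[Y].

E[Q²] = Var(Q) + (E[Q])² = 4 + 4 = 8

8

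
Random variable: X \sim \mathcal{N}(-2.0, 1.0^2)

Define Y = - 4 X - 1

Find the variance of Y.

For Y = aX + b: Var(Y) = a² * Var(X)
Var(X) = 1.0^2 = 1
Var(Y) = (-4)² * 1 = 16 * 1 = 16

16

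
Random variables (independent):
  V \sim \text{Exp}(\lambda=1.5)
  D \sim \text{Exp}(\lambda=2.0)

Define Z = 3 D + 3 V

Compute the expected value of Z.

E[Z] = 3*E[V] + 3*E[D]
E[V] = 0.66666667
E[D] = 0.5
E[Z] = 3*0.66666667 + 3*0.5 = 3.5

3.5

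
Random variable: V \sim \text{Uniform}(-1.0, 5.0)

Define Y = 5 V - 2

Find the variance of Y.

For Y = aV + b: Var(Y) = a² * Var(V)
Var(V) = (5 + 1)^2/12 = 3
Var(Y) = 5² * 3 = 25 * 3 = 75

75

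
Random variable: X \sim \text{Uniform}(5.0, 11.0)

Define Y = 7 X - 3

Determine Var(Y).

For Y = aX + b: Var(Y) = a² * Var(X)
Var(X) = (11 - 5)^2/12 = 3
Var(Y) = 7² * 3 = 49 * 3 = 147

147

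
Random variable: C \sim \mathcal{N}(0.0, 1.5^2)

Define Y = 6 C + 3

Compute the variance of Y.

For Y = aC + b: Var(Y) = a² * Var(C)
Var(C) = 1.5^2 = 2.25
Var(Y) = 6² * 2.25 = 36 * 2.25 = 81

81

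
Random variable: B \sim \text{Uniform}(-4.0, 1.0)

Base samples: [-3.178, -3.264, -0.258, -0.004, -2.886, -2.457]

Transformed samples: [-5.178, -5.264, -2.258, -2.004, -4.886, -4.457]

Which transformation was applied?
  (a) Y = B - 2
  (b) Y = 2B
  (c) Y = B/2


Checking option (a) Y = B - 2:
  B = -3.178 -> Y = -5.178 ✓
  B = -3.264 -> Y = -5.264 ✓
  B = -0.258 -> Y = -2.258 ✓
All samples match this transformation.

(a) B - 2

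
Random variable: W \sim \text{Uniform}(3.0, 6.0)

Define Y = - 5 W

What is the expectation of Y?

For Y = -5W:
E[Y] = -5 * E[W]
E[W] = (3 + 6)/2 = 4.5
E[Y] = -5 * 4.5 = -22.5

-22.5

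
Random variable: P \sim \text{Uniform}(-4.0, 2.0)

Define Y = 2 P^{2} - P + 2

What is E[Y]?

E[Y] = 2*E[P²] - 1*E[P] + 2
E[P] = -1
E[P²] = Var(P) + (E[P])² = 3 + 1 = 4
E[Y] = 2*4 - 1*(-1) + 2 = 11

11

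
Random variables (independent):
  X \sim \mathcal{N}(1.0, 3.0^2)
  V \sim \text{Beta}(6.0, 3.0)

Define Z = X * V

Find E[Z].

For independent RVs: E[XY] = E[X]*E[Y]
E[X] = 1
E[V] = 0.66666667
E[Z] = 1 * 0.66666667 = 0.66666667

0.66666667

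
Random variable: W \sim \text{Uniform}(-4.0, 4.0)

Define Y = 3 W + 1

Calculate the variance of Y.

For Y = aW + b: Var(Y) = a² * Var(W)
Var(W) = (4 + 4)^2/12 = 5.3333333
Var(Y) = 3² * 5.3333333 = 9 * 5.3333333 = 48

48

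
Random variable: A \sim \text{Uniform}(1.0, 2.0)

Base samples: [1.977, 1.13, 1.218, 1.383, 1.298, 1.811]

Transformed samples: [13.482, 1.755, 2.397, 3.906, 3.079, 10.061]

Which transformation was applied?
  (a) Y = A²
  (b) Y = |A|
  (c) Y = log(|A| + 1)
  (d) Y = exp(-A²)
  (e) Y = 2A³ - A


Checking option (e) Y = 2A³ - A:
  A = 1.977 -> Y = 13.482 ✓
  A = 1.13 -> Y = 1.755 ✓
  A = 1.218 -> Y = 2.397 ✓
All samples match this transformation.

(e) 2A³ - A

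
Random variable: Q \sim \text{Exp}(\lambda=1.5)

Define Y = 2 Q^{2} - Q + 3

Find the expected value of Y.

E[Y] = 2*E[Q²] - 1*E[Q] + 3
E[Q] = 0.66666667
E[Q²] = Var(Q) + (E[Q])² = 0.44444444 + 0.44444444 = 0.88888889
E[Y] = 2*0.88888889 - 1*0.66666667 + 3 = 4.1111111

4.1111111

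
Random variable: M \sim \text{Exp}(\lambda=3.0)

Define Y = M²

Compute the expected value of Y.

E[M²] = Var(M) + (E[M])² = 0.11111111 + 0.11111111 = 0.22222222

0.22222222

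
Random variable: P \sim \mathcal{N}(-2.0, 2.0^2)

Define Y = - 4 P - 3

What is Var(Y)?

For Y = aP + b: Var(Y) = a² * Var(P)
Var(P) = 2.0^2 = 4
Var(Y) = (-4)² * 4 = 16 * 4 = 64

64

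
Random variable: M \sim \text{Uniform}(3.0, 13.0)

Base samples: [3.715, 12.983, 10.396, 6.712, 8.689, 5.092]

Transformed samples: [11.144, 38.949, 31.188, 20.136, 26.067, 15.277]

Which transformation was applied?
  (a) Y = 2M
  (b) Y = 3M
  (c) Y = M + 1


Checking option (b) Y = 3M:
  M = 3.715 -> Y = 11.144 ✓
  M = 12.983 -> Y = 38.949 ✓
  M = 10.396 -> Y = 31.188 ✓
All samples match this transformation.

(b) 3M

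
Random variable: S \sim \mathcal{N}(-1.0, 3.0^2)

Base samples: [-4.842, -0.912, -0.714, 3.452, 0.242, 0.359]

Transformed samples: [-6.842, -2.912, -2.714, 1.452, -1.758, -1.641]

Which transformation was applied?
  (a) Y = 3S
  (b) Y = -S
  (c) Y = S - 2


Checking option (c) Y = S - 2:
  S = -4.842 -> Y = -6.842 ✓
  S = -0.912 -> Y = -2.912 ✓
  S = -0.714 -> Y = -2.714 ✓
All samples match this transformation.

(c) S - 2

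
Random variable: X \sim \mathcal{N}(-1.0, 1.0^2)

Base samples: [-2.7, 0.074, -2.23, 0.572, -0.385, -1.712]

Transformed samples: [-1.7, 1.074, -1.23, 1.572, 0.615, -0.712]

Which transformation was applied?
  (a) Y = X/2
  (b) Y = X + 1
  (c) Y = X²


Checking option (b) Y = X + 1:
  X = -2.7 -> Y = -1.7 ✓
  X = 0.074 -> Y = 1.074 ✓
  X = -2.23 -> Y = -1.23 ✓
All samples match this transformation.

(b) X + 1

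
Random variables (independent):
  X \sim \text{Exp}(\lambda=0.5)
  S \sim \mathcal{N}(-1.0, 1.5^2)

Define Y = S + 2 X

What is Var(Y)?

For independent RVs: Var(aX + bY) = a²Var(X) + b²Var(Y)
Var(X) = 4
Var(S) = 2.25
Var(Y) = 2²*4 + 1²*2.25
= 4*4 + 1*2.25 = 18.25

18.25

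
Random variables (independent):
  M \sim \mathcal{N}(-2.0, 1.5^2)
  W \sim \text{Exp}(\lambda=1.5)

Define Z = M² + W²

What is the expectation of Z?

E[Z] = E[M²] + E[W²]
E[M²] = Var(M) + E[M]² = 2.25 + 4 = 6.25
E[W²] = Var(W) + E[W]² = 0.44444444 + 0.44444444 = 0.88888889
E[Z] = 6.25 + 0.88888889 = 7.1388889

7.1388889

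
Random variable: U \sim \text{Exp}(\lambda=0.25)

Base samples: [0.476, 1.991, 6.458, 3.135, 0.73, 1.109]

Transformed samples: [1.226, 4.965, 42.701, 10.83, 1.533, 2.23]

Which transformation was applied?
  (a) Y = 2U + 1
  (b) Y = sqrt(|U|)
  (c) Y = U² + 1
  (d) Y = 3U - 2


Checking option (c) Y = U² + 1:
  U = 0.476 -> Y = 1.226 ✓
  U = 1.991 -> Y = 4.965 ✓
  U = 6.458 -> Y = 42.701 ✓
All samples match this transformation.

(c) U² + 1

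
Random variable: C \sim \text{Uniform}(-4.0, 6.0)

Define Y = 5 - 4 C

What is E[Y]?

For Y = -4C + 5:
E[Y] = -4 * E[C] + 5
E[C] = (-4 + 6)/2 = 1
E[Y] = -4 * 1 + 5 = 1

1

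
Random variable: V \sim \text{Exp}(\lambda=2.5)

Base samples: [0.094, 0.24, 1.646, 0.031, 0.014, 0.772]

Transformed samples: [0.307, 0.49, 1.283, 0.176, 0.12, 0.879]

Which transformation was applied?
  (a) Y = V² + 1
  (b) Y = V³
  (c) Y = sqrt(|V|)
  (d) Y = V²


Checking option (c) Y = sqrt(|V|):
  V = 0.094 -> Y = 0.307 ✓
  V = 0.24 -> Y = 0.49 ✓
  V = 1.646 -> Y = 1.283 ✓
All samples match this transformation.

(c) sqrt(|V|)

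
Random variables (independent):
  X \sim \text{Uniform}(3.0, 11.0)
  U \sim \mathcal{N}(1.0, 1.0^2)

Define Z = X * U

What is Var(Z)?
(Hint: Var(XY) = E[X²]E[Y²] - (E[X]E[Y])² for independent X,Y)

Var(XY) = E[X²]E[Y²] - (E[X]E[Y])²
E[X] = 7, Var(X) = 5.3333333
E[U] = 1, Var(U) = 1
E[X²] = 5.3333333 + 7² = 54.333333
E[U²] = 1 + 1² = 2
Var(Z) = 54.333333*2 - (7*1)²
= 108.66667 - 49 = 59.666667

59.666667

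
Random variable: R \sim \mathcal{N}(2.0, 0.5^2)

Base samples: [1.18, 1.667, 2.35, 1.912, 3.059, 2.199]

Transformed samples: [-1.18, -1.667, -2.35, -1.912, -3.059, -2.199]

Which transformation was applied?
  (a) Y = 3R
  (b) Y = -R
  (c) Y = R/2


Checking option (b) Y = -R:
  R = 1.18 -> Y = -1.18 ✓
  R = 1.667 -> Y = -1.667 ✓
  R = 2.35 -> Y = -2.35 ✓
All samples match this transformation.

(b) -R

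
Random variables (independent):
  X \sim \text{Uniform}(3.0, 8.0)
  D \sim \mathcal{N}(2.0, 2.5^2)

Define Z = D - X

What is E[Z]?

E[Z] = -1*E[X] + 1*E[D]
E[X] = 5.5
E[D] = 2
E[Z] = -1*5.5 + 1*2 = -3.5

-3.5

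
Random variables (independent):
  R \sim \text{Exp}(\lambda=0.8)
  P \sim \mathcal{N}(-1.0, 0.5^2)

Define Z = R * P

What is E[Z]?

For independent RVs: E[XY] = E[X]*E[Y]
E[R] = 1.25
E[P] = -1
E[Z] = 1.25 * (-1) = -1.25

-1.25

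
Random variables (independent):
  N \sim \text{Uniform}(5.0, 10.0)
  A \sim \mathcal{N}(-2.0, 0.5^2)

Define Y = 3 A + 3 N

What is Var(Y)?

For independent RVs: Var(aX + bY) = a²Var(X) + b²Var(Y)
Var(N) = 2.0833333
Var(A) = 0.25
Var(Y) = 3²*2.0833333 + 3²*0.25
= 9*2.0833333 + 9*0.25 = 21

21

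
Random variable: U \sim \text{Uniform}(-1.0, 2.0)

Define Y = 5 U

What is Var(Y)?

For Y = aU + b: Var(Y) = a² * Var(U)
Var(U) = (2 + 1)^2/12 = 0.75
Var(Y) = 5² * 0.75 = 25 * 0.75 = 18.75

18.75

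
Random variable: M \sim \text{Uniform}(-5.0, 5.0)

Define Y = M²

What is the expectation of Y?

E[M²] = Var(M) + (E[M])² = 8.3333333 + 0 = 8.3333333

8.3333333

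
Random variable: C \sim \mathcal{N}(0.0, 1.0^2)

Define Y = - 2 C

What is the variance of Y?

For Y = aC + b: Var(Y) = a² * Var(C)
Var(C) = 1.0^2 = 1
Var(Y) = (-2)² * 1 = 4 * 1 = 4

4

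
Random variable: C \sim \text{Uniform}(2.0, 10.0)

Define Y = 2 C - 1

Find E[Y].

For Y = 2C - 1:
E[Y] = 2 * E[C] - 1
E[C] = (2 + 10)/2 = 6
E[Y] = 2 * 6 - 1 = 11

11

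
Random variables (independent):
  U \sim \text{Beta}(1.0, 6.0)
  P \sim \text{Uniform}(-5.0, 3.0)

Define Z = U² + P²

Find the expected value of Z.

E[Z] = E[U²] + E[P²]
E[U²] = Var(U) + E[U]² = 0.015306122 + 0.020408163 = 0.035714286
E[P²] = Var(P) + E[P]² = 5.3333333 + 1 = 6.3333333
E[Z] = 0.035714286 + 6.3333333 = 6.3690476

6.3690476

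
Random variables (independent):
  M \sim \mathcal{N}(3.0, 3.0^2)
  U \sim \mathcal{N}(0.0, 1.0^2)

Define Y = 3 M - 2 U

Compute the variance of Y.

For independent RVs: Var(aX + bY) = a²Var(X) + b²Var(Y)
Var(M) = 9
Var(U) = 1
Var(Y) = 3²*9 + (-2)²*1
= 9*9 + 4*1 = 85

85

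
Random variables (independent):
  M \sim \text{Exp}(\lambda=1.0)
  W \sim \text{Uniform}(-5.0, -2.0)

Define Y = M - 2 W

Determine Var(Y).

For independent RVs: Var(aX + bY) = a²Var(X) + b²Var(Y)
Var(M) = 1
Var(W) = 0.75
Var(Y) = 1²*1 + (-2)²*0.75
= 1*1 + 4*0.75 = 4

4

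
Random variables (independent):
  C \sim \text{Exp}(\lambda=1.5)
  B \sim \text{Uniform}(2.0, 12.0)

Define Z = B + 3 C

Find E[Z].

E[Z] = 3*E[C] + 1*E[B]
E[C] = 0.66666667
E[B] = 7
E[Z] = 3*0.66666667 + 1*7 = 9

9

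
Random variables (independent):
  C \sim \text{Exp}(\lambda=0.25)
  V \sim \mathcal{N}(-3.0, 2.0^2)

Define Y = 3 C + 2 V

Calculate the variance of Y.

For independent RVs: Var(aX + bY) = a²Var(X) + b²Var(Y)
Var(C) = 16
Var(V) = 4
Var(Y) = 3²*16 + 2²*4
= 9*16 + 4*4 = 160

160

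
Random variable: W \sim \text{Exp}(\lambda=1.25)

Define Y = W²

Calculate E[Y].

E[W²] = Var(W) + (E[W])² = 0.64 + 0.64 = 1.28

1.28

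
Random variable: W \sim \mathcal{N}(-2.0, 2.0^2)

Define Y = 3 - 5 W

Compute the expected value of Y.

For Y = -5W + 3:
E[Y] = -5 * E[W] + 3
E[W] = -2.0 = -2
E[Y] = -5 * (-2) + 3 = 13

13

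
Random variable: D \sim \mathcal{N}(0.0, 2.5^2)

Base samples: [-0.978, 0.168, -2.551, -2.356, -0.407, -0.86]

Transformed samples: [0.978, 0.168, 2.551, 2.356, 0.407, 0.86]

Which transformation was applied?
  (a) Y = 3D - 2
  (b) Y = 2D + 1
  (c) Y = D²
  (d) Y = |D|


Checking option (d) Y = |D|:
  D = -0.978 -> Y = 0.978 ✓
  D = 0.168 -> Y = 0.168 ✓
  D = -2.551 -> Y = 2.551 ✓
All samples match this transformation.

(d) |D|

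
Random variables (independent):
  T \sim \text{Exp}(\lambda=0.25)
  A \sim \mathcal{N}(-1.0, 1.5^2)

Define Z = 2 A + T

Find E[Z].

E[Z] = 1*E[T] + 2*E[A]
E[T] = 4
E[A] = -1
E[Z] = 1*4 + 2*(-1) = 2

2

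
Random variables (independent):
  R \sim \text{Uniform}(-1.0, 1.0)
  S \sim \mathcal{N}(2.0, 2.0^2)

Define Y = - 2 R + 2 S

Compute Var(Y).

For independent RVs: Var(aX + bY) = a²Var(X) + b²Var(Y)
Var(R) = 0.33333333
Var(S) = 4
Var(Y) = (-2)²*0.33333333 + 2²*4
= 4*0.33333333 + 4*4 = 17.333333

17.333333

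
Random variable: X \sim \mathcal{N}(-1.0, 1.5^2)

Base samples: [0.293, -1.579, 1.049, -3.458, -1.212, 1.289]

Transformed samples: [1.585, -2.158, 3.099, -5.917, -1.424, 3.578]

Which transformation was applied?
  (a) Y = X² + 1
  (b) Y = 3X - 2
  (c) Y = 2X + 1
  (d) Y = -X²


Checking option (c) Y = 2X + 1:
  X = 0.293 -> Y = 1.585 ✓
  X = -1.579 -> Y = -2.158 ✓
  X = 1.049 -> Y = 3.099 ✓
All samples match this transformation.

(c) 2X + 1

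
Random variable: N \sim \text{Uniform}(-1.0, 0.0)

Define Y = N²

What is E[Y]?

E[N²] = Var(N) + (E[N])² = 0.083333333 + 0.25 = 0.33333333

0.33333333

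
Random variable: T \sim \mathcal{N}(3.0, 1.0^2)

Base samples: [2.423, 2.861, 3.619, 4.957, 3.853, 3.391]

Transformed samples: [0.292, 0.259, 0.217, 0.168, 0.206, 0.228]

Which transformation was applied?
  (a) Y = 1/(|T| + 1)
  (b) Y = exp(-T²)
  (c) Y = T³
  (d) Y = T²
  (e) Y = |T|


Checking option (a) Y = 1/(|T| + 1):
  T = 2.423 -> Y = 0.292 ✓
  T = 2.861 -> Y = 0.259 ✓
  T = 3.619 -> Y = 0.217 ✓
All samples match this transformation.

(a) 1/(|T| + 1)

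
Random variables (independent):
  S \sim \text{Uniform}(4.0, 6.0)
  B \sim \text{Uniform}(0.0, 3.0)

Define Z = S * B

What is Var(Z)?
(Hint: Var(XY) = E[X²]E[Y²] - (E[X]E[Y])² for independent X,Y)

Var(XY) = E[X²]E[Y²] - (E[X]E[Y])²
E[S] = 5, Var(S) = 0.33333333
E[B] = 1.5, Var(B) = 0.75
E[S²] = 0.33333333 + 5² = 25.333333
E[B²] = 0.75 + 1.5² = 3
Var(Z) = 25.333333*3 - (5*1.5)²
= 76 - 56.25 = 19.75

19.75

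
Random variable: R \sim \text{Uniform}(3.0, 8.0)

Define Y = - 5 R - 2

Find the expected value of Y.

For Y = -5R - 2:
E[Y] = -5 * E[R] - 2
E[R] = (3 + 8)/2 = 5.5
E[Y] = -5 * 5.5 - 2 = -29.5

-29.5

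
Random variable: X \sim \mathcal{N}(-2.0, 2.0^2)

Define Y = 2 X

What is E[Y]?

For Y = 2X:
E[Y] = 2 * E[X]
E[X] = -2.0 = -2
E[Y] = 2 * (-2) = -4

-4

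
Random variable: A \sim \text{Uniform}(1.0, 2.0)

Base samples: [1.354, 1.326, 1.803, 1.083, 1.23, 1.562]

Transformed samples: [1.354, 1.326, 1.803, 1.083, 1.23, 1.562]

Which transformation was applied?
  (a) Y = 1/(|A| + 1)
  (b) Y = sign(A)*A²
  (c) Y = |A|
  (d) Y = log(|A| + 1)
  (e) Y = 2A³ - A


Checking option (c) Y = |A|:
  A = 1.354 -> Y = 1.354 ✓
  A = 1.326 -> Y = 1.326 ✓
  A = 1.803 -> Y = 1.803 ✓
All samples match this transformation.

(c) |A|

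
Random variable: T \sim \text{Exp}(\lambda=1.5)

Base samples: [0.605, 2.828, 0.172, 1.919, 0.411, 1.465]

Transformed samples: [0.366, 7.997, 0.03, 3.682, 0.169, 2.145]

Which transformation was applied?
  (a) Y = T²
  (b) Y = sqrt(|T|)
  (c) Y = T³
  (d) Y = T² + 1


Checking option (a) Y = T²:
  T = 0.605 -> Y = 0.366 ✓
  T = 2.828 -> Y = 7.997 ✓
  T = 0.172 -> Y = 0.03 ✓
All samples match this transformation.

(a) T²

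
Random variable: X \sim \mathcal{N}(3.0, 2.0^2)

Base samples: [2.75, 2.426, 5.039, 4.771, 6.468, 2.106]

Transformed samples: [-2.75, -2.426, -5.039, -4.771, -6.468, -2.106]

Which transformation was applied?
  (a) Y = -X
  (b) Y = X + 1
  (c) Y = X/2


Checking option (a) Y = -X:
  X = 2.75 -> Y = -2.75 ✓
  X = 2.426 -> Y = -2.426 ✓
  X = 5.039 -> Y = -5.039 ✓
All samples match this transformation.

(a) -X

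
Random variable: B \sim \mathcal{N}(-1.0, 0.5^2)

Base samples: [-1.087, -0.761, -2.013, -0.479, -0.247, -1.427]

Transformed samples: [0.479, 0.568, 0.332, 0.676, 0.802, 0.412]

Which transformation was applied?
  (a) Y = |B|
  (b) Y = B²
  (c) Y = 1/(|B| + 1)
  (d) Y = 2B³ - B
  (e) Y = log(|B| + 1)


Checking option (c) Y = 1/(|B| + 1):
  B = -1.087 -> Y = 0.479 ✓
  B = -0.761 -> Y = 0.568 ✓
  B = -2.013 -> Y = 0.332 ✓
All samples match this transformation.

(c) 1/(|B| + 1)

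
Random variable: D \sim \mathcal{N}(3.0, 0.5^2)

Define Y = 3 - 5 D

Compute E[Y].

For Y = -5D + 3:
E[Y] = -5 * E[D] + 3
E[D] = 3.0 = 3
E[Y] = -5 * 3 + 3 = -12

-12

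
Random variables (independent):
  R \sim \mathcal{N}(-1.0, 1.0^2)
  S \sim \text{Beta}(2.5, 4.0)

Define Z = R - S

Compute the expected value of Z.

E[Z] = 1*E[R] - 1*E[S]
E[R] = -1
E[S] = 0.38461538
E[Z] = 1*(-1) - 1*0.38461538 = -1.3846154

-1.3846154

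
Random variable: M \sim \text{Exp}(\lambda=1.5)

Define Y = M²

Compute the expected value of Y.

E[M²] = Var(M) + (E[M])² = 0.44444444 + 0.44444444 = 0.88888889

0.88888889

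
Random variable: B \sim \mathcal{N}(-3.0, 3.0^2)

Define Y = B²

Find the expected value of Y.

Using E[X²] = Var(X) + (E[X])²:
E[B] = -3
Var(B) = 3.0^2 = 9
E[B²] = 9 + (-3)² = 9 + 9 = 18

18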